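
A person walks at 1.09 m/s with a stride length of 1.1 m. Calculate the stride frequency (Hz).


f = v / stride_length
f = 1.09 / 1.1
f = 0.9909


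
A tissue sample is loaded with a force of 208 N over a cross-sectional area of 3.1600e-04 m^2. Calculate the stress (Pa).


stress = F / A
stress = 208 / 3.1600e-04
stress = 658227.8481


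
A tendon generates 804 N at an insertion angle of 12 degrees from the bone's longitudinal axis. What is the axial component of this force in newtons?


F_eff = F_tendon * cos(theta)
theta = 12 deg = 0.2094 rad
cos(theta) = 0.9781
F_eff = 804 * 0.9781
F_eff = 786.4307


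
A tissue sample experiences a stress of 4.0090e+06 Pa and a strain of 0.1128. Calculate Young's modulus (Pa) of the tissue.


E = stress / strain
E = 4.0090e+06 / 0.1128
E = 3.5541e+07


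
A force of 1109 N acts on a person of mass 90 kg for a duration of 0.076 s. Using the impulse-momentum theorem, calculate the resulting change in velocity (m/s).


J = F * dt = 1109 * 0.076 = 84.2840 N*s
delta_v = J / m
delta_v = 84.2840 / 90
delta_v = 0.9365


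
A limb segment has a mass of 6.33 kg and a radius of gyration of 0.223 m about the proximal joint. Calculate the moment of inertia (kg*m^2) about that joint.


I = m * k^2
I = 6.33 * 0.223^2
k^2 = 0.0497
I = 0.3148


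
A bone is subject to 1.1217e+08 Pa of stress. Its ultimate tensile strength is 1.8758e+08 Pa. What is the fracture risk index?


FRI = applied / ultimate
FRI = 1.1217e+08 / 1.8758e+08
FRI = 0.5980


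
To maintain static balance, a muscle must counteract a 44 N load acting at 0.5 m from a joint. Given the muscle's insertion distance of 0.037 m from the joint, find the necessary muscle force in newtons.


F_muscle = W * d_load / d_muscle
F_muscle = 44 * 0.5 / 0.037
Numerator = 22.0000
F_muscle = 594.5946


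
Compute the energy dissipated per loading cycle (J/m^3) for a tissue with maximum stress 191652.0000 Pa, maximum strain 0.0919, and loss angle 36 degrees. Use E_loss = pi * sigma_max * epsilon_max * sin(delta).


E_loss = pi * sigma_max * epsilon_max * sin(delta)
delta = 36 deg = 0.6283 rad
sin(delta) = 0.5878
E_loss = pi * 191652.0000 * 0.0919 * 0.5878
E_loss = 32523.5112


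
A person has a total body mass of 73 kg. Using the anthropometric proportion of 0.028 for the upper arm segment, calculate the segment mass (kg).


m_segment = body_mass * fraction
m_segment = 73 * 0.028
m_segment = 2.0440


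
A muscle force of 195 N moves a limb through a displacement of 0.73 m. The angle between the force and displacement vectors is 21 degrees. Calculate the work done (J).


W = F * d * cos(theta)
theta = 21 deg = 0.3665 rad
cos(theta) = 0.9336
W = 195 * 0.73 * 0.9336
W = 132.8952


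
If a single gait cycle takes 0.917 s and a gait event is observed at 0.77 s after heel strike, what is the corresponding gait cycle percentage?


pct = (event_time / cycle_time) * 100
pct = (0.77 / 0.917) * 100
ratio = 0.8397
pct = 83.9695


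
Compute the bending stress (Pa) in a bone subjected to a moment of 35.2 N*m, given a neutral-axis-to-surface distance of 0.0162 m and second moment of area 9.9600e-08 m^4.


sigma = M * c / I
sigma = 35.2 * 0.0162 / 9.9600e-08
M * c = 0.5702
sigma = 5.7253e+06


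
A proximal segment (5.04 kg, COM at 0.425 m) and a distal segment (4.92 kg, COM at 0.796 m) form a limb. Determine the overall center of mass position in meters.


COM = (m1*x1 + m2*x2) / (m1 + m2)
COM = (5.04*0.425 + 4.92*0.796) / (5.04 + 4.92)
Numerator = 6.0583
Denominator = 9.9600
COM = 0.6083


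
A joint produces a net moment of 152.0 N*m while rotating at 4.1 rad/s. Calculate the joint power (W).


P = M * omega
P = 152.0 * 4.1
P = 623.2000


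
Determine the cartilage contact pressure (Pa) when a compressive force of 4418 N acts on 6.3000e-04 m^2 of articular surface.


P = F / A
P = 4418 / 6.3000e-04
P = 7.0127e+06


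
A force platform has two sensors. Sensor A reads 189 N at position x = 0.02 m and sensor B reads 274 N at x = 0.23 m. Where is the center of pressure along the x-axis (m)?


COP_x = (F1*x1 + F2*x2) / (F1 + F2)
COP_x = (189*0.02 + 274*0.23) / (189 + 274)
Numerator = 66.8000
Denominator = 463
COP_x = 0.1443


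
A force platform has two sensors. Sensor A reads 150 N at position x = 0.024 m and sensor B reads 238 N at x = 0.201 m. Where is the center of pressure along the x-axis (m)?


COP_x = (F1*x1 + F2*x2) / (F1 + F2)
COP_x = (150*0.024 + 238*0.201) / (150 + 238)
Numerator = 51.4380
Denominator = 388
COP_x = 0.1326


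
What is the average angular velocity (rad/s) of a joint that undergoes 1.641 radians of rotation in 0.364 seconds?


omega = delta_theta / delta_t
omega = 1.641 / 0.364
omega = 4.5082


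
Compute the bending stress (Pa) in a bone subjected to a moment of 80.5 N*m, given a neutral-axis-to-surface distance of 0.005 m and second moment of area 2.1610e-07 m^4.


sigma = M * c / I
sigma = 80.5 * 0.005 / 2.1610e-07
M * c = 0.4025
sigma = 1.8626e+06


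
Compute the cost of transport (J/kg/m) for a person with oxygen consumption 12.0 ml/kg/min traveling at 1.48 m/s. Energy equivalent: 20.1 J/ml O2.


Power per kg = VO2 * 20.1 / 60
Power per kg = 12.0 * 20.1 / 60 = 4.0200 W/kg
Cost = power_per_kg / speed
Cost = 4.0200 / 1.48
Cost = 2.7162


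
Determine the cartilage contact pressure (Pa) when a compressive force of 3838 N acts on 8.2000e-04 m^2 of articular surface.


P = F / A
P = 3838 / 8.2000e-04
P = 4.6805e+06


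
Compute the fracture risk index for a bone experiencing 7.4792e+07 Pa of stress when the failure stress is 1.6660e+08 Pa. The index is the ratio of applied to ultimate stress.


FRI = applied / ultimate
FRI = 7.4792e+07 / 1.6660e+08
FRI = 0.4489


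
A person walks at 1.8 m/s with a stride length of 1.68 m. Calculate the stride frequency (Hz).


f = v / stride_length
f = 1.8 / 1.68
f = 1.0714


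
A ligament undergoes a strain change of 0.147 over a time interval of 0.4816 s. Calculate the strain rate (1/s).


strain_rate = delta_strain / delta_t
strain_rate = 0.147 / 0.4816
strain_rate = 0.3052


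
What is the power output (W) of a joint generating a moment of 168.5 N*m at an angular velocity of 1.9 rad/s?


P = M * omega
P = 168.5 * 1.9
P = 320.1500


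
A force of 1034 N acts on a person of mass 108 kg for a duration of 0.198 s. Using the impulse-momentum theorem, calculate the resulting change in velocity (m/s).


J = F * dt = 1034 * 0.198 = 204.7320 N*s
delta_v = J / m
delta_v = 204.7320 / 108
delta_v = 1.8957


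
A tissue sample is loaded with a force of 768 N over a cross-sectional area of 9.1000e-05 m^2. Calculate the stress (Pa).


stress = F / A
stress = 768 / 9.1000e-05
stress = 8.4396e+06


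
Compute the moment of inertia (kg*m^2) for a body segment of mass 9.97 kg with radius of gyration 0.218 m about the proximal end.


I = m * k^2
I = 9.97 * 0.218^2
k^2 = 0.0475
I = 0.4738


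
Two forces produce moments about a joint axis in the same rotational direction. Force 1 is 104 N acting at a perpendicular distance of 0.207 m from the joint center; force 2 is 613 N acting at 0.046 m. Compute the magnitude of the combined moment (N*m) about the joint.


M = F1 * d1 + F2 * d2
M = 104 * 0.207 + 613 * 0.046
M = 21.5280 + 28.1980
M = 49.7260


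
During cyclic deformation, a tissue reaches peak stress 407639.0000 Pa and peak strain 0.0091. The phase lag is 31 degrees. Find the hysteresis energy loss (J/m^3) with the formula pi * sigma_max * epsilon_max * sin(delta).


E_loss = pi * sigma_max * epsilon_max * sin(delta)
delta = 31 deg = 0.5411 rad
sin(delta) = 0.5150
E_loss = pi * 407639.0000 * 0.0091 * 0.5150
E_loss = 6002.1429


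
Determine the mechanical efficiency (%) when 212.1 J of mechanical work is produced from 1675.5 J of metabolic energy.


eta = (W_mech / E_meta) * 100
eta = (212.1 / 1675.5) * 100
ratio = 0.1266
eta = 12.6589


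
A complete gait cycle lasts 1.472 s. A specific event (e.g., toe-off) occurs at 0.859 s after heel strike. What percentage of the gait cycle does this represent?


pct = (event_time / cycle_time) * 100
pct = (0.859 / 1.472) * 100
ratio = 0.5836
pct = 58.3560


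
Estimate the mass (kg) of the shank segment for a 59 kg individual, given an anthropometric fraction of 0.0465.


m_segment = body_mass * fraction
m_segment = 59 * 0.0465
m_segment = 2.7435


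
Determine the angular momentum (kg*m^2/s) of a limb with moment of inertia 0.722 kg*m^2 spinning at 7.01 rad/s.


L = I * omega
L = 0.722 * 7.01
L = 5.0612


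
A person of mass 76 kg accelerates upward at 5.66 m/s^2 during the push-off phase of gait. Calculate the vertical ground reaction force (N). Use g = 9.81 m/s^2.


GRF = m * (g + a)
GRF = 76 * (9.81 + 5.66)
GRF = 76 * 15.4700
GRF = 1175.7200


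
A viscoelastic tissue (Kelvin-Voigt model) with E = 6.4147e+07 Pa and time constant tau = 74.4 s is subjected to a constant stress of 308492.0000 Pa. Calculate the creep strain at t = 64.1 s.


epsilon(t) = (sigma/E) * (1 - exp(-t/tau))
sigma/E = 308492.0000 / 6.4147e+07 = 0.0048
exp(-t/tau) = exp(-64.1 / 74.4) = 0.4225
epsilon = 0.0048 * (1 - 0.4225)
epsilon = 0.0028


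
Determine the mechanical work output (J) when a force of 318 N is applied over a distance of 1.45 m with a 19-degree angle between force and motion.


W = F * d * cos(theta)
theta = 19 deg = 0.3316 rad
cos(theta) = 0.9455
W = 318 * 1.45 * 0.9455
W = 435.9786


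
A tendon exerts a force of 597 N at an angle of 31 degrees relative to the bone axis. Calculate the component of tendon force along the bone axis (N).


F_eff = F_tendon * cos(theta)
theta = 31 deg = 0.5411 rad
cos(theta) = 0.8572
F_eff = 597 * 0.8572
F_eff = 511.7289


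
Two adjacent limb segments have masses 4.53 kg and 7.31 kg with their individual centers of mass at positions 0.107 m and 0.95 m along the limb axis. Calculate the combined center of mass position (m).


COM = (m1*x1 + m2*x2) / (m1 + m2)
COM = (4.53*0.107 + 7.31*0.95) / (4.53 + 7.31)
Numerator = 7.4292
Denominator = 11.8400
COM = 0.6275


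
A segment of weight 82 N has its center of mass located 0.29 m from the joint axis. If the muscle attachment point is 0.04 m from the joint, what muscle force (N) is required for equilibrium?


F_muscle = W * d_load / d_muscle
F_muscle = 82 * 0.29 / 0.04
Numerator = 23.7800
F_muscle = 594.5000


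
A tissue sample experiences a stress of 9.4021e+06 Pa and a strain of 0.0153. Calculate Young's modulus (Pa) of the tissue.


E = stress / strain
E = 9.4021e+06 / 0.0153
E = 6.1452e+08


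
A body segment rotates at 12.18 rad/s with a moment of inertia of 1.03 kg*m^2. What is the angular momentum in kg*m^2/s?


L = I * omega
L = 1.03 * 12.18
L = 12.5454


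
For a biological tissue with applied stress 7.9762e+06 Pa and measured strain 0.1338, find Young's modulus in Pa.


E = stress / strain
E = 7.9762e+06 / 0.1338
E = 5.9613e+07


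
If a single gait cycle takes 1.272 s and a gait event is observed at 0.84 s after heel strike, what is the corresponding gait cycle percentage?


pct = (event_time / cycle_time) * 100
pct = (0.84 / 1.272) * 100
ratio = 0.6604
pct = 66.0377


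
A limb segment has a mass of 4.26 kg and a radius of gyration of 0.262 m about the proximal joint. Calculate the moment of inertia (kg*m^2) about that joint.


I = m * k^2
I = 4.26 * 0.262^2
k^2 = 0.0686
I = 0.2924


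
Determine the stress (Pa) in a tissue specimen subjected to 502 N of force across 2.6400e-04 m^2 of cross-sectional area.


stress = F / A
stress = 502 / 2.6400e-04
stress = 1.9015e+06


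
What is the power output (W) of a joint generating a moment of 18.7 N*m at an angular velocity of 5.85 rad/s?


P = M * omega
P = 18.7 * 5.85
P = 109.3950


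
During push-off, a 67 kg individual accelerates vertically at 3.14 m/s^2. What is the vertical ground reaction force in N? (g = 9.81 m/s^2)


GRF = m * (g + a)
GRF = 67 * (9.81 + 3.14)
GRF = 67 * 12.9500
GRF = 867.6500


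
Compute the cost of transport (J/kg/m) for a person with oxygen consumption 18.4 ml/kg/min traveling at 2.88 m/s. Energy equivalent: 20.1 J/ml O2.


Power per kg = VO2 * 20.1 / 60
Power per kg = 18.4 * 20.1 / 60 = 6.1640 W/kg
Cost = power_per_kg / speed
Cost = 6.1640 / 2.88
Cost = 2.1403


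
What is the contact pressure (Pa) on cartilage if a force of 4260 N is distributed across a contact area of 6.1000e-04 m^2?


P = F / A
P = 4260 / 6.1000e-04
P = 6.9836e+06


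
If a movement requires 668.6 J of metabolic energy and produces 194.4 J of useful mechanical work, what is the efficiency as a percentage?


eta = (W_mech / E_meta) * 100
eta = (194.4 / 668.6) * 100
ratio = 0.2908
eta = 29.0757


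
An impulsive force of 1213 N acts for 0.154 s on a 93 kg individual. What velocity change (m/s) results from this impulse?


J = F * dt = 1213 * 0.154 = 186.8020 N*s
delta_v = J / m
delta_v = 186.8020 / 93
delta_v = 2.0086


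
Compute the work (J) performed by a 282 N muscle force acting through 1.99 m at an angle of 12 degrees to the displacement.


W = F * d * cos(theta)
theta = 12 deg = 0.2094 rad
cos(theta) = 0.9781
W = 282 * 1.99 * 0.9781
W = 548.9169


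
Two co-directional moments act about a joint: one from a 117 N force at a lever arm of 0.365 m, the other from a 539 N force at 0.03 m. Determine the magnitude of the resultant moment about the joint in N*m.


M = F1 * d1 + F2 * d2
M = 117 * 0.365 + 539 * 0.03
M = 42.7050 + 16.1700
M = 58.8750


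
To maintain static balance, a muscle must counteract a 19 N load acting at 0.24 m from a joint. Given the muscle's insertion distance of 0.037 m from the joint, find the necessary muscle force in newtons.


F_muscle = W * d_load / d_muscle
F_muscle = 19 * 0.24 / 0.037
Numerator = 4.5600
F_muscle = 123.2432


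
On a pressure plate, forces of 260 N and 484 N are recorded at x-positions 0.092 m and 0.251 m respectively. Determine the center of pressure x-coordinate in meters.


COP_x = (F1*x1 + F2*x2) / (F1 + F2)
COP_x = (260*0.092 + 484*0.251) / (260 + 484)
Numerator = 145.4040
Denominator = 744
COP_x = 0.1954


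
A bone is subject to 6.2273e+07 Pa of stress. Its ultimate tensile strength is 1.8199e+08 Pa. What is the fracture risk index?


FRI = applied / ultimate
FRI = 6.2273e+07 / 1.8199e+08
FRI = 0.3422


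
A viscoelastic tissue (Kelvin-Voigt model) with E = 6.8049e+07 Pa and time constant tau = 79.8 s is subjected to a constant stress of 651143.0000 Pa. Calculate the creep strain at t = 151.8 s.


epsilon(t) = (sigma/E) * (1 - exp(-t/tau))
sigma/E = 651143.0000 / 6.8049e+07 = 0.0096
exp(-t/tau) = exp(-151.8 / 79.8) = 0.1492
epsilon = 0.0096 * (1 - 0.1492)
epsilon = 0.0081


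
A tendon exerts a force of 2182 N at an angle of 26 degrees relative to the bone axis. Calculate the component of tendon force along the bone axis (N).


F_eff = F_tendon * cos(theta)
theta = 26 deg = 0.4538 rad
cos(theta) = 0.8988
F_eff = 2182 * 0.8988
F_eff = 1961.1686


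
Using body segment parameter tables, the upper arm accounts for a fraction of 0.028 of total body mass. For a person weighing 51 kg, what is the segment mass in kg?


m_segment = body_mass * fraction
m_segment = 51 * 0.028
m_segment = 1.4280


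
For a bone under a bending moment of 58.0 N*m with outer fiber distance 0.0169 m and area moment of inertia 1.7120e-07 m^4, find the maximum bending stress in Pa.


sigma = M * c / I
sigma = 58.0 * 0.0169 / 1.7120e-07
M * c = 0.9802
sigma = 5.7255e+06


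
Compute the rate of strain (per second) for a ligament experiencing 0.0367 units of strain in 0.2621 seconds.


strain_rate = delta_strain / delta_t
strain_rate = 0.0367 / 0.2621
strain_rate = 0.1400


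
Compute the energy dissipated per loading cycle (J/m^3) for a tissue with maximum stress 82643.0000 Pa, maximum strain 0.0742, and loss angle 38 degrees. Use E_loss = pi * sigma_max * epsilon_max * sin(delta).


E_loss = pi * sigma_max * epsilon_max * sin(delta)
delta = 38 deg = 0.6632 rad
sin(delta) = 0.6157
E_loss = pi * 82643.0000 * 0.0742 * 0.6157
E_loss = 11860.4681


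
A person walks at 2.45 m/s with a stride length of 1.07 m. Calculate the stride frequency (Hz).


f = v / stride_length
f = 2.45 / 1.07
f = 2.2897


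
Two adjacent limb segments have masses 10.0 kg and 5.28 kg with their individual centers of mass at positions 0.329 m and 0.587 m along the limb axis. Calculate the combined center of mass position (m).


COM = (m1*x1 + m2*x2) / (m1 + m2)
COM = (10.0*0.329 + 5.28*0.587) / (10.0 + 5.28)
Numerator = 6.3894
Denominator = 15.2800
COM = 0.4182


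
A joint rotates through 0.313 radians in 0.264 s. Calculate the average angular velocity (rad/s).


omega = delta_theta / delta_t
omega = 0.313 / 0.264
omega = 1.1856


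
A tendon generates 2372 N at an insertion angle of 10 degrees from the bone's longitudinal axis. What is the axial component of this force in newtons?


F_eff = F_tendon * cos(theta)
theta = 10 deg = 0.1745 rad
cos(theta) = 0.9848
F_eff = 2372 * 0.9848
F_eff = 2335.9640


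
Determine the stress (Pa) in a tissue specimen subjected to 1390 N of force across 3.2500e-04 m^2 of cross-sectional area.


stress = F / A
stress = 1390 / 3.2500e-04
stress = 4.2769e+06


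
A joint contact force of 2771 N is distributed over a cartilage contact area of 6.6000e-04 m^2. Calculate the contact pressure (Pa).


P = F / A
P = 2771 / 6.6000e-04
P = 4.1985e+06


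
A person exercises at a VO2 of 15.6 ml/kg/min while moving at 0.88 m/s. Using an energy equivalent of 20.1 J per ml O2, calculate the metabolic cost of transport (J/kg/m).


Power per kg = VO2 * 20.1 / 60
Power per kg = 15.6 * 20.1 / 60 = 5.2260 W/kg
Cost = power_per_kg / speed
Cost = 5.2260 / 0.88
Cost = 5.9386


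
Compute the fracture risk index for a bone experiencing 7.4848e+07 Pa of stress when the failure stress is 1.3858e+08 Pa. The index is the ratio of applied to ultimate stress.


FRI = applied / ultimate
FRI = 7.4848e+07 / 1.3858e+08
FRI = 0.5401


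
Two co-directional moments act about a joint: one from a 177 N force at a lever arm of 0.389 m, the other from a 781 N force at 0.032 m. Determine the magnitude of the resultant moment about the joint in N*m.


M = F1 * d1 + F2 * d2
M = 177 * 0.389 + 781 * 0.032
M = 68.8530 + 24.9920
M = 93.8450


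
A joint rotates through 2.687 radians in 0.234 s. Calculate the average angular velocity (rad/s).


omega = delta_theta / delta_t
omega = 2.687 / 0.234
omega = 11.4829


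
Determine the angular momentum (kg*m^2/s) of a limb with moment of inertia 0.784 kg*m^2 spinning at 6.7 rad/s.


L = I * omega
L = 0.784 * 6.7
L = 5.2528


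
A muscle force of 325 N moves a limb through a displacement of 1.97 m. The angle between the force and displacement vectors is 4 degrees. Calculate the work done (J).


W = F * d * cos(theta)
theta = 4 deg = 0.0698 rad
cos(theta) = 0.9976
W = 325 * 1.97 * 0.9976
W = 638.6904


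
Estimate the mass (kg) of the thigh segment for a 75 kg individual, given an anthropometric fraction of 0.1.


m_segment = body_mass * fraction
m_segment = 75 * 0.1
m_segment = 7.5000


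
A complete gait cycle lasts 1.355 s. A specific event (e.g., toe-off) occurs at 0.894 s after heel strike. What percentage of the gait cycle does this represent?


pct = (event_time / cycle_time) * 100
pct = (0.894 / 1.355) * 100
ratio = 0.6598
pct = 65.9779


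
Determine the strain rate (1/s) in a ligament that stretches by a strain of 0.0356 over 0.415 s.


strain_rate = delta_strain / delta_t
strain_rate = 0.0356 / 0.415
strain_rate = 0.0858


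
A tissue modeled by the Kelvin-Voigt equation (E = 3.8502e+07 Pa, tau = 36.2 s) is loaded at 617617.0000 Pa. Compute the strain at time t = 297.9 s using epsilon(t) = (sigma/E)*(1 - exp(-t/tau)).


epsilon(t) = (sigma/E) * (1 - exp(-t/tau))
sigma/E = 617617.0000 / 3.8502e+07 = 0.0160
exp(-t/tau) = exp(-297.9 / 36.2) = 2.6673e-04
epsilon = 0.0160 * (1 - 2.6673e-04)
epsilon = 0.0160


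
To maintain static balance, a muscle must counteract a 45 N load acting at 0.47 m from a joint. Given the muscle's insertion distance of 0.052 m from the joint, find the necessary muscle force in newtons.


F_muscle = W * d_load / d_muscle
F_muscle = 45 * 0.47 / 0.052
Numerator = 21.1500
F_muscle = 406.7308


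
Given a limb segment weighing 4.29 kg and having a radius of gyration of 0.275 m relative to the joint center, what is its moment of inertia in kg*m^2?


I = m * k^2
I = 4.29 * 0.275^2
k^2 = 0.0756
I = 0.3244


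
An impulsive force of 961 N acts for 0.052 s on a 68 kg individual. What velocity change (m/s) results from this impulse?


J = F * dt = 961 * 0.052 = 49.9720 N*s
delta_v = J / m
delta_v = 49.9720 / 68
delta_v = 0.7349


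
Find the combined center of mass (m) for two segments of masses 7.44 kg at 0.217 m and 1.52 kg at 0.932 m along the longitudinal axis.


COM = (m1*x1 + m2*x2) / (m1 + m2)
COM = (7.44*0.217 + 1.52*0.932) / (7.44 + 1.52)
Numerator = 3.0311
Denominator = 8.9600
COM = 0.3383


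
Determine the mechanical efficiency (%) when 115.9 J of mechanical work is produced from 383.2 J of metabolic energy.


eta = (W_mech / E_meta) * 100
eta = (115.9 / 383.2) * 100
ratio = 0.3025
eta = 30.2453


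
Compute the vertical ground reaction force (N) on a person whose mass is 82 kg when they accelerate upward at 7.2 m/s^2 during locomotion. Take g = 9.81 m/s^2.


GRF = m * (g + a)
GRF = 82 * (9.81 + 7.2)
GRF = 82 * 17.0100
GRF = 1394.8200


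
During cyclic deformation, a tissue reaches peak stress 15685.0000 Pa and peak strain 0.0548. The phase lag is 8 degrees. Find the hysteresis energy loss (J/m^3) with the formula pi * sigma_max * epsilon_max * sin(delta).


E_loss = pi * sigma_max * epsilon_max * sin(delta)
delta = 8 deg = 0.1396 rad
sin(delta) = 0.1392
E_loss = pi * 15685.0000 * 0.0548 * 0.1392
E_loss = 375.8117


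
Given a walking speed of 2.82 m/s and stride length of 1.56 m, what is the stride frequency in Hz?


f = v / stride_length
f = 2.82 / 1.56
f = 1.8077


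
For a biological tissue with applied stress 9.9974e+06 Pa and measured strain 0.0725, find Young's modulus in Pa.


E = stress / strain
E = 9.9974e+06 / 0.0725
E = 1.3790e+08


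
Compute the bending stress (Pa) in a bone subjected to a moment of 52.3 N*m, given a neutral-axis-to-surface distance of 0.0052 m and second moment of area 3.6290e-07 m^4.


sigma = M * c / I
sigma = 52.3 * 0.0052 / 3.6290e-07
M * c = 0.2720
sigma = 749407.5503


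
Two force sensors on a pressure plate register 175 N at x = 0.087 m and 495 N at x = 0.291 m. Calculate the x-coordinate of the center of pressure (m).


COP_x = (F1*x1 + F2*x2) / (F1 + F2)
COP_x = (175*0.087 + 495*0.291) / (175 + 495)
Numerator = 159.2700
Denominator = 670
COP_x = 0.2377


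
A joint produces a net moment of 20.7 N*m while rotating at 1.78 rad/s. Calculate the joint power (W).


P = M * omega
P = 20.7 * 1.78
P = 36.8460


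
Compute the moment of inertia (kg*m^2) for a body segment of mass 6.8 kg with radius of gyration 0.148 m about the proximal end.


I = m * k^2
I = 6.8 * 0.148^2
k^2 = 0.0219
I = 0.1489


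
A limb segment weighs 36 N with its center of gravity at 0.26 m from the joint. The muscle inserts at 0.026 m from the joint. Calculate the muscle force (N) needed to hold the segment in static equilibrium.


F_muscle = W * d_load / d_muscle
F_muscle = 36 * 0.26 / 0.026
Numerator = 9.3600
F_muscle = 360.0000


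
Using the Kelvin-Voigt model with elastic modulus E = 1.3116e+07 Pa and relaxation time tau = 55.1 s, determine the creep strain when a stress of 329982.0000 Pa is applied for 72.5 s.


epsilon(t) = (sigma/E) * (1 - exp(-t/tau))
sigma/E = 329982.0000 / 1.3116e+07 = 0.0252
exp(-t/tau) = exp(-72.5 / 55.1) = 0.2683
epsilon = 0.0252 * (1 - 0.2683)
epsilon = 0.0184


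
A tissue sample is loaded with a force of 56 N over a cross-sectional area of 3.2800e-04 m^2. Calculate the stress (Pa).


stress = F / A
stress = 56 / 3.2800e-04
stress = 170731.7073


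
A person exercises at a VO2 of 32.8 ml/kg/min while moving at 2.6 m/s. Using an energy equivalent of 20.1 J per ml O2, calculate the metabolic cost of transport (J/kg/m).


Power per kg = VO2 * 20.1 / 60
Power per kg = 32.8 * 20.1 / 60 = 10.9880 W/kg
Cost = power_per_kg / speed
Cost = 10.9880 / 2.6
Cost = 4.2262


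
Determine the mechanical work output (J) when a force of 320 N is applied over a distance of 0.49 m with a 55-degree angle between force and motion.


W = F * d * cos(theta)
theta = 55 deg = 0.9599 rad
cos(theta) = 0.5736
W = 320 * 0.49 * 0.5736
W = 89.9368


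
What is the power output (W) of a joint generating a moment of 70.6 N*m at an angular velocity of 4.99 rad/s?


P = M * omega
P = 70.6 * 4.99
P = 352.2940


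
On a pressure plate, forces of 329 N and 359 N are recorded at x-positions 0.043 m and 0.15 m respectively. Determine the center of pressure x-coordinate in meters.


COP_x = (F1*x1 + F2*x2) / (F1 + F2)
COP_x = (329*0.043 + 359*0.15) / (329 + 359)
Numerator = 67.9970
Denominator = 688
COP_x = 0.0988


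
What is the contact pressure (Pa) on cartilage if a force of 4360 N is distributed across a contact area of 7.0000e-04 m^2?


P = F / A
P = 4360 / 7.0000e-04
P = 6.2286e+06


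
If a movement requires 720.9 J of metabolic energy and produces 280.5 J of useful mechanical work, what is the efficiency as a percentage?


eta = (W_mech / E_meta) * 100
eta = (280.5 / 720.9) * 100
ratio = 0.3891
eta = 38.9097


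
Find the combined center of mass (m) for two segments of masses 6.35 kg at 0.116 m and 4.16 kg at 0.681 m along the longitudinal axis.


COM = (m1*x1 + m2*x2) / (m1 + m2)
COM = (6.35*0.116 + 4.16*0.681) / (6.35 + 4.16)
Numerator = 3.5696
Denominator = 10.5100
COM = 0.3396


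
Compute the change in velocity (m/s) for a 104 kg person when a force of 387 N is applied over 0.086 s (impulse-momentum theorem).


J = F * dt = 387 * 0.086 = 33.2820 N*s
delta_v = J / m
delta_v = 33.2820 / 104
delta_v = 0.3200


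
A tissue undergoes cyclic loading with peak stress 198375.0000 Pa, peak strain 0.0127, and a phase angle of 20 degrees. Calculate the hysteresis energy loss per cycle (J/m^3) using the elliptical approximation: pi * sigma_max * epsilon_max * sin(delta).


E_loss = pi * sigma_max * epsilon_max * sin(delta)
delta = 20 deg = 0.3491 rad
sin(delta) = 0.3420
E_loss = pi * 198375.0000 * 0.0127 * 0.3420
E_loss = 2707.0247


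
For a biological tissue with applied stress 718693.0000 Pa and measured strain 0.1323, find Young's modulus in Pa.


E = stress / strain
E = 718693.0000 / 0.1323
E = 5.4323e+06


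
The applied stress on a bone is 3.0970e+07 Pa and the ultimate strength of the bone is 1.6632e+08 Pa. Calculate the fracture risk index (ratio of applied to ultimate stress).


FRI = applied / ultimate
FRI = 3.0970e+07 / 1.6632e+08
FRI = 0.1862


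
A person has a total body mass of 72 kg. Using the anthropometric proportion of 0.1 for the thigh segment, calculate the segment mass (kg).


m_segment = body_mass * fraction
m_segment = 72 * 0.1
m_segment = 7.2000


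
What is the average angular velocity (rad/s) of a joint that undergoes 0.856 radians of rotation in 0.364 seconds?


omega = delta_theta / delta_t
omega = 0.856 / 0.364
omega = 2.3516


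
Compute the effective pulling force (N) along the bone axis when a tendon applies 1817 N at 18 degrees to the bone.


F_eff = F_tendon * cos(theta)
theta = 18 deg = 0.3142 rad
cos(theta) = 0.9511
F_eff = 1817 * 0.9511
F_eff = 1728.0697


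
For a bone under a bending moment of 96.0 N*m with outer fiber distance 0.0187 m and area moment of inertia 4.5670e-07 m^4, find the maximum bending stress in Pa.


sigma = M * c / I
sigma = 96.0 * 0.0187 / 4.5670e-07
M * c = 1.7952
sigma = 3.9308e+06


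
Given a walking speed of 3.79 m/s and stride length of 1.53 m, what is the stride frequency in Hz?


f = v / stride_length
f = 3.79 / 1.53
f = 2.4771


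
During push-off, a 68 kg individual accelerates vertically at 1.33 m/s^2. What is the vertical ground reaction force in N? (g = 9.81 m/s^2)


GRF = m * (g + a)
GRF = 68 * (9.81 + 1.33)
GRF = 68 * 11.1400
GRF = 757.5200


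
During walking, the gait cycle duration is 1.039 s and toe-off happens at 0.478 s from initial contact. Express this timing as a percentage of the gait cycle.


pct = (event_time / cycle_time) * 100
pct = (0.478 / 1.039) * 100
ratio = 0.4601
pct = 46.0058


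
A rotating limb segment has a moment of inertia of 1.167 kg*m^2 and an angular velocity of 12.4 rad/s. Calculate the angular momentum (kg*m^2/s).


L = I * omega
L = 1.167 * 12.4
L = 14.4708


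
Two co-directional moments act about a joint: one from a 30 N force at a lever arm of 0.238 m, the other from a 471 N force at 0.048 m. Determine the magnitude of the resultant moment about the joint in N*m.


M = F1 * d1 + F2 * d2
M = 30 * 0.238 + 471 * 0.048
M = 7.1400 + 22.6080
M = 29.7480


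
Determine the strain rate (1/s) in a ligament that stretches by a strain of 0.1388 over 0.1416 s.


strain_rate = delta_strain / delta_t
strain_rate = 0.1388 / 0.1416
strain_rate = 0.9802


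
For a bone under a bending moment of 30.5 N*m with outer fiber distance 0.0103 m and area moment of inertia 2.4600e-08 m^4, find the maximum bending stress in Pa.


sigma = M * c / I
sigma = 30.5 * 0.0103 / 2.4600e-08
M * c = 0.3141
sigma = 1.2770e+07


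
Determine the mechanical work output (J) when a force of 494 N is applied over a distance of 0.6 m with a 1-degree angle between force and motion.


W = F * d * cos(theta)
theta = 1 deg = 0.0175 rad
cos(theta) = 0.9998
W = 494 * 0.6 * 0.9998
W = 296.3549


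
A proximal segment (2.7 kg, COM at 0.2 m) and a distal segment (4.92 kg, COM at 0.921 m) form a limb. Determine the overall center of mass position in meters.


COM = (m1*x1 + m2*x2) / (m1 + m2)
COM = (2.7*0.2 + 4.92*0.921) / (2.7 + 4.92)
Numerator = 5.0713
Denominator = 7.6200
COM = 0.6655


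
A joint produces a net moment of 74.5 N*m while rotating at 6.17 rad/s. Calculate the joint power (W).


P = M * omega
P = 74.5 * 6.17
P = 459.6650


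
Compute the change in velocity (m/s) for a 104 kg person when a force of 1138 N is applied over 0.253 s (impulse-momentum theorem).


J = F * dt = 1138 * 0.253 = 287.9140 N*s
delta_v = J / m
delta_v = 287.9140 / 104
delta_v = 2.7684


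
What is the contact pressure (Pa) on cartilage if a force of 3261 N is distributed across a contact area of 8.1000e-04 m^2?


P = F / A
P = 3261 / 8.1000e-04
P = 4.0259e+06


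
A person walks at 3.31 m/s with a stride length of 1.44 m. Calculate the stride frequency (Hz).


f = v / stride_length
f = 3.31 / 1.44
f = 2.2986


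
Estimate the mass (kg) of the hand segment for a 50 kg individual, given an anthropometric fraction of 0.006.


m_segment = body_mass * fraction
m_segment = 50 * 0.006
m_segment = 0.3000


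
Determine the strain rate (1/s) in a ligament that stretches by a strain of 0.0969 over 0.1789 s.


strain_rate = delta_strain / delta_t
strain_rate = 0.0969 / 0.1789
strain_rate = 0.5416


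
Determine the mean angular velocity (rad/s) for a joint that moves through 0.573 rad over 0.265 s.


omega = delta_theta / delta_t
omega = 0.573 / 0.265
omega = 2.1623


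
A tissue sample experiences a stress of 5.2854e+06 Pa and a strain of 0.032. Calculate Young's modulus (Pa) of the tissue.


E = stress / strain
E = 5.2854e+06 / 0.032
E = 1.6517e+08


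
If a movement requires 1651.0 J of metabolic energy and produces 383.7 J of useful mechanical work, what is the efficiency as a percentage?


eta = (W_mech / E_meta) * 100
eta = (383.7 / 1651.0) * 100
ratio = 0.2324
eta = 23.2405


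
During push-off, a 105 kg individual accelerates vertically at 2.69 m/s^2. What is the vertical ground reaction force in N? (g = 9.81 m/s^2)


GRF = m * (g + a)
GRF = 105 * (9.81 + 2.69)
GRF = 105 * 12.5000
GRF = 1312.5000


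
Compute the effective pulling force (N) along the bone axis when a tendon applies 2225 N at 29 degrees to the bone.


F_eff = F_tendon * cos(theta)
theta = 29 deg = 0.5061 rad
cos(theta) = 0.8746
F_eff = 2225 * 0.8746
F_eff = 1946.0288


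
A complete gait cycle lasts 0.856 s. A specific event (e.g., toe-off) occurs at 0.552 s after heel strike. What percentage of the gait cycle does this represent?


pct = (event_time / cycle_time) * 100
pct = (0.552 / 0.856) * 100
ratio = 0.6449
pct = 64.4860


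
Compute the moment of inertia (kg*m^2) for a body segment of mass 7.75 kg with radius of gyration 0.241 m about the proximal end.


I = m * k^2
I = 7.75 * 0.241^2
k^2 = 0.0581
I = 0.4501


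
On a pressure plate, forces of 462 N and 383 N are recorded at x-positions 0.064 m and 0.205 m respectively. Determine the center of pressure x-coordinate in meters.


COP_x = (F1*x1 + F2*x2) / (F1 + F2)
COP_x = (462*0.064 + 383*0.205) / (462 + 383)
Numerator = 108.0830
Denominator = 845
COP_x = 0.1279


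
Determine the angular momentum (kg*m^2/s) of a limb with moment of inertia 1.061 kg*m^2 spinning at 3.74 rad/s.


L = I * omega
L = 1.061 * 3.74
L = 3.9681


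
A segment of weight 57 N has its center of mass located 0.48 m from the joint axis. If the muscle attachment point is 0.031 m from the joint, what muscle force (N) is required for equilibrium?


F_muscle = W * d_load / d_muscle
F_muscle = 57 * 0.48 / 0.031
Numerator = 27.3600
F_muscle = 882.5806


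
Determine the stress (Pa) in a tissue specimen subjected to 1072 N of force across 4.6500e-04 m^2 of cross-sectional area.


stress = F / A
stress = 1072 / 4.6500e-04
stress = 2.3054e+06


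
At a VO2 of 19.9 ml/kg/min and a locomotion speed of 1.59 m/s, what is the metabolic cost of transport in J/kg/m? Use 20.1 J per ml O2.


Power per kg = VO2 * 20.1 / 60
Power per kg = 19.9 * 20.1 / 60 = 6.6665 W/kg
Cost = power_per_kg / speed
Cost = 6.6665 / 1.59
Cost = 4.1928


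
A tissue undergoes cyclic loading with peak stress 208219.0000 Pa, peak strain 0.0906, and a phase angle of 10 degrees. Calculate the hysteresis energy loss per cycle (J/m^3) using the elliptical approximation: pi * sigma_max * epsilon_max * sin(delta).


E_loss = pi * sigma_max * epsilon_max * sin(delta)
delta = 10 deg = 0.1745 rad
sin(delta) = 0.1736
E_loss = pi * 208219.0000 * 0.0906 * 0.1736
E_loss = 10291.2625


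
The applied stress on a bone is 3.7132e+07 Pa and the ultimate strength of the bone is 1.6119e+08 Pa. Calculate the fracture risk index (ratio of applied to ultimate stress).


FRI = applied / ultimate
FRI = 3.7132e+07 / 1.6119e+08
FRI = 0.2304


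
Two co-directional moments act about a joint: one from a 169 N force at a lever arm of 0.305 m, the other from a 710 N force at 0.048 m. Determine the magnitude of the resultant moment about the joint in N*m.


M = F1 * d1 + F2 * d2
M = 169 * 0.305 + 710 * 0.048
M = 51.5450 + 34.0800
M = 85.6250


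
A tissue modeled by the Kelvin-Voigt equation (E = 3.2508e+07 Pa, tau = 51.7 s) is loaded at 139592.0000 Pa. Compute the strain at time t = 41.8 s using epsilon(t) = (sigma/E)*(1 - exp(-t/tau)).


epsilon(t) = (sigma/E) * (1 - exp(-t/tau))
sigma/E = 139592.0000 / 3.2508e+07 = 0.0043
exp(-t/tau) = exp(-41.8 / 51.7) = 0.4455
epsilon = 0.0043 * (1 - 0.4455)
epsilon = 0.0024


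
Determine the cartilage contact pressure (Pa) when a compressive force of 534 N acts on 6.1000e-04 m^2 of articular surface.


P = F / A
P = 534 / 6.1000e-04
P = 875409.8361


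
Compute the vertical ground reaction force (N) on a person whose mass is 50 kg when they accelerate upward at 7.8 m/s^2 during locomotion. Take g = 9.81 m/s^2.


GRF = m * (g + a)
GRF = 50 * (9.81 + 7.8)
GRF = 50 * 17.6100
GRF = 880.5000


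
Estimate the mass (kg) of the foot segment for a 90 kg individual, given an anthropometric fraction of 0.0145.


m_segment = body_mass * fraction
m_segment = 90 * 0.0145
m_segment = 1.3050


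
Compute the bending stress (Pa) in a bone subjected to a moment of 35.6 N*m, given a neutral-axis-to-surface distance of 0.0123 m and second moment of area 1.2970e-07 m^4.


sigma = M * c / I
sigma = 35.6 * 0.0123 / 1.2970e-07
M * c = 0.4379
sigma = 3.3761e+06


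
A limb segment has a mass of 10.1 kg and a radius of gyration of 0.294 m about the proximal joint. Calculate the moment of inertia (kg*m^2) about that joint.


I = m * k^2
I = 10.1 * 0.294^2
k^2 = 0.0864
I = 0.8730


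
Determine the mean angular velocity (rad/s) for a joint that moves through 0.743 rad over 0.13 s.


omega = delta_theta / delta_t
omega = 0.743 / 0.13
omega = 5.7154


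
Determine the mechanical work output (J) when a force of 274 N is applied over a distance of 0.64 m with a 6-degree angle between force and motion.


W = F * d * cos(theta)
theta = 6 deg = 0.1047 rad
cos(theta) = 0.9945
W = 274 * 0.64 * 0.9945
W = 174.3994


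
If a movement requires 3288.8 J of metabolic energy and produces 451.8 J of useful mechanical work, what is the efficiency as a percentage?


eta = (W_mech / E_meta) * 100
eta = (451.8 / 3288.8) * 100
ratio = 0.1374
eta = 13.7375


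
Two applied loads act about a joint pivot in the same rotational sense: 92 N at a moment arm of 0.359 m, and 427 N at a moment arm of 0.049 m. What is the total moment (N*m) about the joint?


M = F1 * d1 + F2 * d2
M = 92 * 0.359 + 427 * 0.049
M = 33.0280 + 20.9230
M = 53.9510


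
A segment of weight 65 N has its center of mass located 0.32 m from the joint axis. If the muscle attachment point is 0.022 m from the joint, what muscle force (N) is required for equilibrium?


F_muscle = W * d_load / d_muscle
F_muscle = 65 * 0.32 / 0.022
Numerator = 20.8000
F_muscle = 945.4545


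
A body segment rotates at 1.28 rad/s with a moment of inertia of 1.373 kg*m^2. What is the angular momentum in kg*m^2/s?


L = I * omega
L = 1.373 * 1.28
L = 1.7574


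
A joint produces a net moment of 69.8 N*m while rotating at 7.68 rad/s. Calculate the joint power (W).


P = M * omega
P = 69.8 * 7.68
P = 536.0640


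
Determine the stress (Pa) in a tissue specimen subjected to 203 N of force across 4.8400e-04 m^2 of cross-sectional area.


stress = F / A
stress = 203 / 4.8400e-04
stress = 419421.4876


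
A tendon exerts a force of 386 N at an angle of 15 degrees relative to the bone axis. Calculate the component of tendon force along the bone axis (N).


F_eff = F_tendon * cos(theta)
theta = 15 deg = 0.2618 rad
cos(theta) = 0.9659
F_eff = 386 * 0.9659
F_eff = 372.8474


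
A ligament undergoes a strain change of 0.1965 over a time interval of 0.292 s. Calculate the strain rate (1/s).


strain_rate = delta_strain / delta_t
strain_rate = 0.1965 / 0.292
strain_rate = 0.6729


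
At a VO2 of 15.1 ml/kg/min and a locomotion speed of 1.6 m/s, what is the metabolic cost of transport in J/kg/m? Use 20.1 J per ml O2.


Power per kg = VO2 * 20.1 / 60
Power per kg = 15.1 * 20.1 / 60 = 5.0585 W/kg
Cost = power_per_kg / speed
Cost = 5.0585 / 1.6
Cost = 3.1616


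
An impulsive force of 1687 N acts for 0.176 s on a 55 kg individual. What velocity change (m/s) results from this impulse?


J = F * dt = 1687 * 0.176 = 296.9120 N*s
delta_v = J / m
delta_v = 296.9120 / 55
delta_v = 5.3984


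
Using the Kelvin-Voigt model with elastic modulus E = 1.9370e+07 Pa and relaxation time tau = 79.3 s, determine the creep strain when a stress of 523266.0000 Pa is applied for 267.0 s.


epsilon(t) = (sigma/E) * (1 - exp(-t/tau))
sigma/E = 523266.0000 / 1.9370e+07 = 0.0270
exp(-t/tau) = exp(-267.0 / 79.3) = 0.0345
epsilon = 0.0270 * (1 - 0.0345)
epsilon = 0.0261
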